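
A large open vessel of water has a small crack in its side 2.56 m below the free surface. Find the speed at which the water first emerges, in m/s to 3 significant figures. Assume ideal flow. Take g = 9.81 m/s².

Bernoulli from surface to hole (P equal, v_surface ≈ 0): v = √(2gh) = √(2×9.81×2.56) = 7.09 m/s.

7.09 m/s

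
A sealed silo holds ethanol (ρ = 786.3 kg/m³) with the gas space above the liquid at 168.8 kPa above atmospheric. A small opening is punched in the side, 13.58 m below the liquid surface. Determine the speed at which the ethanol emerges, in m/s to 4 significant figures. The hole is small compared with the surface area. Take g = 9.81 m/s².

Take point 1 at the surface (v₁ ≈ 0) and point 2 at the hole (at atmospheric pressure). Bernoulli: P₁ + ρg h = P_atm + ½ρv₂².
With P₁ − P_atm = 168800 Pa, v₂ = √(2gh + 2ΔP/ρ) = √(2·9.81·13.58 + 2·168800/786.3) = 26.38 m/s.

v = 26.38 m/s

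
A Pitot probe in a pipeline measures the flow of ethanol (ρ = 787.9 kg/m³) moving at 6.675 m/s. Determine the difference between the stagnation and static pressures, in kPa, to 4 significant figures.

ΔP ≈ 17.55 kPa

Bernoulli between the free stream and the stagnation point: ½ρv² = P_stag − P_static.
ΔP = ½·787.9·6.675² = 17550 Pa.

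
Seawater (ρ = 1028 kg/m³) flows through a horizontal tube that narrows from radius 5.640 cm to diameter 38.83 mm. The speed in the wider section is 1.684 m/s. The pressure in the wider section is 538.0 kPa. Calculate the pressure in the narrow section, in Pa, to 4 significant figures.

Mass conservation (A₁v₁ = A₂v₂) gives v₂ = 1.684 × 99.93/11.84 = 14.21 m/s.
Along the horizontal streamline, P + ½ρv² is constant.
P₂ = P₁ − ½ρ(v₂² − v₁²) = 538000 − ½·1028·(14.21² − 1.684²) = 538000 − 102300 = 435700 Pa.

P₂ ≈ 435700 Pa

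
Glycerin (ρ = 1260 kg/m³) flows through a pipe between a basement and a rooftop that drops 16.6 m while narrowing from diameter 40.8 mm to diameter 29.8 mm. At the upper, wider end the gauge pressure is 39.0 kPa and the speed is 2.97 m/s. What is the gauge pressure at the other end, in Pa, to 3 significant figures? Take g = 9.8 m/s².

The volume flow rate is constant, so v₂ = (A₁/A₂)v₁ = (13.1/6.97)·2.97 = 5.57 m/s.
Energy conservation along the streamline gives P₂ = P₁ − ½ρ(v₂² − v₁²) − ρg(h₂ − h₁).
P₂ = 39000 + ½·1260·(2.97² − 5.57²) − 1260·9.8·(−16.6) = 39000 + (-14000) − (-205000) = 230000 Pa.

P₂ = 230000 Pa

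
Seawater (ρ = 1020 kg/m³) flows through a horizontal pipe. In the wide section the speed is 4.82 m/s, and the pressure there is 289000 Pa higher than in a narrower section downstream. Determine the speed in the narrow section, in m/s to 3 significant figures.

v₂ = 24.3 m/s

With h₁ = h₂, rearranging Bernoulli gives v₂ = √(v₁² + 2ΔP/ρ).
v₂ = √(4.82² + 2·289000/1020) = √(23.2 + 567) = 24.3 m/s.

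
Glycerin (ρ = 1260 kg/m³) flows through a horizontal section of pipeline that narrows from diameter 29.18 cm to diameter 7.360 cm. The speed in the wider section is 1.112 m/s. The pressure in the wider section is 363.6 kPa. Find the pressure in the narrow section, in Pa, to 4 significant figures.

Continuity gives A₁v₁ = A₂v₂, so v₂ = (668.7 cm²)/(42.54 cm²) × 1.112 m/s = 17.48 m/s.
With no height change, Bernoulli's equation is P₁ + ½ρv₁² = P₂ + ½ρv₂².
P₂ = P₁ − ½ρ(v₂² − v₁²) = 363600 − ½·1260·(17.48² − 1.112²) = 363600 − 191700 = 171900 Pa.

171900 Pa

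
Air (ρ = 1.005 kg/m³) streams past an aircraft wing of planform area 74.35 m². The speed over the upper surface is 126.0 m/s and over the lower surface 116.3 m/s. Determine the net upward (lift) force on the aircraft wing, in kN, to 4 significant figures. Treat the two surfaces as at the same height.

87.81 kN

From P + ½ρv² = const at equal height, P_low − P_up = ½ρ(v_up² − v_low²).
ΔP = ½·1.005·(126.0² − 116.3²) = 1181 Pa.
Lift = ΔP · A = 1181 × 74.35 = 87810 N.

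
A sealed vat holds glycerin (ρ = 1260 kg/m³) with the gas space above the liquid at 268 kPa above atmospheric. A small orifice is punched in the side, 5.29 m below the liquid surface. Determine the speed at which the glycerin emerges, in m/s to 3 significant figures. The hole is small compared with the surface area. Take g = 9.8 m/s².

23.0 m/s

Take point 1 at the surface (v₁ ≈ 0) and point 2 at the hole (at atmospheric pressure). Bernoulli: P₁ + ρg h = P_atm + ½ρv₂².
With P₁ − P_atm = 268000 Pa, v₂ = √(2gh + 2ΔP/ρ) = √(2·9.8·5.29 + 2·268000/1260) = 23.0 m/s.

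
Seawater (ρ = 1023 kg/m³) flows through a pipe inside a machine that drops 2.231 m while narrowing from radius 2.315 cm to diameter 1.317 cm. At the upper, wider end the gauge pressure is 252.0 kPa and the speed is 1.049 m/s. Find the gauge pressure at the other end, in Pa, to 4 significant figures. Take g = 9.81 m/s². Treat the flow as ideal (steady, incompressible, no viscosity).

P₂ = 189000 Pa

The volume flow rate is constant, so v₂ = (A₁/A₂)v₁ = (16.84/1.362)·1.049 = 12.96 m/s.
Bernoulli: P₁ + ½ρv₁² + ρg h₁ = P₂ + ½ρv₂² + ρg h₂, so P₂ = P₁ + ½ρ(v₁² − v₂²) − ρg(h₂ − h₁).
P₂ = 252000 + ½·1023·(1.049² − 12.96²) − 1023·9.81·(−2.231) = 252000 + (-85410) − (-22390) = 189000 Pa.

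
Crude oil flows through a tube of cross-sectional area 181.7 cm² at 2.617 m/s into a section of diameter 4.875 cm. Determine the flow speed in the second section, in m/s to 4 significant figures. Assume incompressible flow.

v₂ ≈ 25.48 m/s

By continuity, v₂ = v₁·A₁/A₂ = 2.617·(181.7/18.67) = 25.48 m/s.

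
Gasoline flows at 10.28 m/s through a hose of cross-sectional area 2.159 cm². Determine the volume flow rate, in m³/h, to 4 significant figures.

Q = A·v = 0.0002159 m² × 10.28 m/s = 0.002219 m³/s.
Converting: 0.002219 m³/s × 3600 = 7.990 m³/h.

Q = 7.990 m³/h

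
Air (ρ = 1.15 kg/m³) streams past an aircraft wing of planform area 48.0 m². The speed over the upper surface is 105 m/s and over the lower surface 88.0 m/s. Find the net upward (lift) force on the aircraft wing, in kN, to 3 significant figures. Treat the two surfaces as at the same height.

With equal heights on the two surfaces, Bernoulli gives P_lower − P_upper = ½ρ(v_upper² − v_lower²).
ΔP = ½·1.15·(105² − 88.0²) = 1890 Pa.
Lift = ΔP · A = 1890 × 48.0 = 90600 N.

F ≈ 90.6 kN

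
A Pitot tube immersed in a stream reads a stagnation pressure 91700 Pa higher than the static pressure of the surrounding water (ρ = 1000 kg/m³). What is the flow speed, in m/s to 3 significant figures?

Bernoulli between the free stream and the stagnation point: ½ρv² = P_stag − P_static.
v = √(2ΔP/ρ) = √(2·91700/1000) = 13.5 m/s.

13.5 m/s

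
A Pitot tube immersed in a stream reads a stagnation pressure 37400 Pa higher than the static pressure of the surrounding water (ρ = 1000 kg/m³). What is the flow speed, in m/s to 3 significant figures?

8.65 m/s

Bernoulli between the free stream and the stagnation point: ½ρv² = P_stag − P_static.
v = √(2ΔP/ρ) = √(2·37400/1000) = 8.65 m/s.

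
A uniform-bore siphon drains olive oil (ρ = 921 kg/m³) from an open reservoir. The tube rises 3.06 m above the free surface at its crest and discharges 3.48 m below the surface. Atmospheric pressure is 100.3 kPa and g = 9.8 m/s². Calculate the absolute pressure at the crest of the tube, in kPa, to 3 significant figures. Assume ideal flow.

P_top ≈ 41.3 kPa

From the surface to the outlet (both open to atmosphere, surface at rest): v = √(2g·h_out) = √(2·9.8·3.48) = 8.26 m/s.
The bore is uniform, so the speed at the crest is the same v. Bernoulli surface→crest: P_atm = P_top + ½ρv² + ρg·h_top.
P_top = 100300 − ½·921·8.26² − 921·9.8·3.06 = 41300 Pa.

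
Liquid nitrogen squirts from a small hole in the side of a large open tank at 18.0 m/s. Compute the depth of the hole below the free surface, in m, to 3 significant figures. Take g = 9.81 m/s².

For a small hole in a large open tank, ½v² = gh, giving h = v²/(2g).
h = 18.0²/(2·9.81) = 324/19.62 = 16.5 m.

h = 16.5 m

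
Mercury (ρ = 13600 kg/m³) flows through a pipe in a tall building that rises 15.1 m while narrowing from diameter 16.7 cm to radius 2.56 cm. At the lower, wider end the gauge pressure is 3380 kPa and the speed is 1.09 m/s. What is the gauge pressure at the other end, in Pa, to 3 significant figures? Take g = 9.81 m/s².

P₂ ≈ 459000 Pa

The volume flow rate is constant, so v₂ = (A₁/A₂)v₁ = (219/20.6)·1.09 = 11.6 m/s.
Bernoulli: P₁ + ½ρv₁² + ρg h₁ = P₂ + ½ρv₂² + ρg h₂, so P₂ = P₁ + ½ρ(v₁² − v₂²) − ρg(h₂ − h₁).
P₂ = 3380000 + ½·13600·(1.09² − 11.6²) − 13600·9.81·(+15.1) = 3380000 + (-906000) − (2010000) = 459000 Pa.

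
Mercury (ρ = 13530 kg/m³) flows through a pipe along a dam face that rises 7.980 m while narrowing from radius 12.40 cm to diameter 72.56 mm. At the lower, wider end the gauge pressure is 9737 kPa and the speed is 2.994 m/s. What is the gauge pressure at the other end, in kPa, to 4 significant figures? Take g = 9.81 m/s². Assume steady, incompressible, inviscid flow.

Continuity gives A₁v₁ = A₂v₂, so v₂ = (483.1 cm²)/(41.35 cm²) × 2.994 m/s = 34.98 m/s.
Energy conservation along the streamline gives P₂ = P₁ − ½ρ(v₂² − v₁²) − ρg(h₂ − h₁).
P₂ = 9737000 + ½·13530·(2.994² − 34.98²) − 13530·9.81·(+7.980) = 9737000 + (-8215000) − (1059000) = 463100 Pa.

P₂ = 463.1 kPa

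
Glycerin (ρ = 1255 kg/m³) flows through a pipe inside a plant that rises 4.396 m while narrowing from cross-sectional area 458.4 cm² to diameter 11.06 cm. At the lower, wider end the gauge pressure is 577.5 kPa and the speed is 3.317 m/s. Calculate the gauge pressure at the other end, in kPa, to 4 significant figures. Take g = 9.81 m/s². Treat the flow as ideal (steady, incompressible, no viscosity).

P₂ = 373.1 kPa

Mass conservation (A₁v₁ = A₂v₂) gives v₂ = 3.317 × 458.4/96.07 = 15.83 m/s.
Bernoulli: P₁ + ½ρv₁² + ρg h₁ = P₂ + ½ρv₂² + ρg h₂, so P₂ = P₁ + ½ρ(v₁² − v₂²) − ρg(h₂ − h₁).
P₂ = 577500 + ½·1255·(3.317² − 15.83²) − 1255·9.81·(+4.396) = 577500 + (-150300) − (54120) = 373100 Pa.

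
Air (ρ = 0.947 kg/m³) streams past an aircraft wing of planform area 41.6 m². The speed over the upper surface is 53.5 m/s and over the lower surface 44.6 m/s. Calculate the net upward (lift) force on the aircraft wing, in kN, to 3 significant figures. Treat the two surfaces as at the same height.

F ≈ 17.2 kN

The faster flow above has the lower pressure; Bernoulli (same height) gives ΔP = ½ρ(v_up² − v_low²).
ΔP = ½·0.947·(53.5² − 44.6²) = 413 Pa.
Lift = ΔP · A = 413 × 41.6 = 17200 N.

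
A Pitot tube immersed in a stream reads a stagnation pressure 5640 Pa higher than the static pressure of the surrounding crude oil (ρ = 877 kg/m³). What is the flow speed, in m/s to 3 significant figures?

The dynamic pressure equals the rise in static pressure at the stagnation point: ΔP = ½ρv².
v = √(2ΔP/ρ) = √(2·5640/877) = 3.59 m/s.

v ≈ 3.59 m/s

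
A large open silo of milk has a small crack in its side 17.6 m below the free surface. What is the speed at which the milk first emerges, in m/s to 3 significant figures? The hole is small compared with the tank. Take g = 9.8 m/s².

v ≈ 18.6 m/s

Torricelli's result v = √(2gh) gives v = √(2·9.8·17.6) = 18.6 m/s.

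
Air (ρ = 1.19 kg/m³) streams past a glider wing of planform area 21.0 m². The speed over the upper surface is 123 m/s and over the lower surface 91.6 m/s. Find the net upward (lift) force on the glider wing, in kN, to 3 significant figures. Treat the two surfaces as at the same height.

84.2 kN

From P + ½ρv² = const at equal height, P_low − P_up = ½ρ(v_up² − v_low²).
ΔP = ½·1.19·(123² − 91.6²) = 4010 Pa.
Lift = ΔP · A = 4010 × 21.0 = 84200 N.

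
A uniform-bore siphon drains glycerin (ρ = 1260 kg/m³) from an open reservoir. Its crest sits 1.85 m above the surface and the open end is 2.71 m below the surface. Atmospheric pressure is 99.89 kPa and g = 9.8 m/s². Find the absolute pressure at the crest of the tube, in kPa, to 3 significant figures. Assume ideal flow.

From the surface to the outlet (both open to atmosphere, surface at rest): v = √(2g·h_out) = √(2·9.8·2.71) = 7.29 m/s.
With constant cross-section the crest speed equals v; applying Bernoulli from the surface up to the crest, P_top = P_atm − ½ρv² − ρg·h_top.
P_top = 99890 − ½·1260·7.29² − 1260·9.8·1.85 = 43600 Pa.

43.6 kPa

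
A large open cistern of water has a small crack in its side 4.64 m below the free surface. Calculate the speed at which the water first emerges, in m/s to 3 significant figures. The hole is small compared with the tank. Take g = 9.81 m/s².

v = 9.54 m/s

Torricelli's result v = √(2gh) gives v = √(2·9.81·4.64) = 9.54 m/s.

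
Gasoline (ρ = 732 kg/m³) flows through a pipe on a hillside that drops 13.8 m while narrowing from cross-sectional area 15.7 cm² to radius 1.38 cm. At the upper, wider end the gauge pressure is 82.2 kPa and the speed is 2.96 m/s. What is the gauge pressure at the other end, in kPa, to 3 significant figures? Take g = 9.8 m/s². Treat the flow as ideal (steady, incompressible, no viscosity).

P₂ = 162 kPa

Mass conservation (A₁v₁ = A₂v₂) gives v₂ = 2.96 × 15.7/5.98 = 7.77 m/s.
Energy conservation along the streamline gives P₂ = P₁ − ½ρ(v₂² − v₁²) − ρg(h₂ − h₁).
P₂ = 82200 + ½·732·(2.96² − 7.77²) − 732·9.8·(−13.8) = 82200 + (-18900) − (-99000) = 162000 Pa.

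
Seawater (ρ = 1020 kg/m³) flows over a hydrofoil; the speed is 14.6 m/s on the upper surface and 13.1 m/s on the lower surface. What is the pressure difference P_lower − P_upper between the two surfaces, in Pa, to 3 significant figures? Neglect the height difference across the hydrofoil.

ΔP ≈ 21200 Pa

The pressure is lower where the speed is higher: ΔP = ½ρ(v_up² − v_low²).
ΔP = ½·1020·(14.6² − 13.1²) = 21200 Pa.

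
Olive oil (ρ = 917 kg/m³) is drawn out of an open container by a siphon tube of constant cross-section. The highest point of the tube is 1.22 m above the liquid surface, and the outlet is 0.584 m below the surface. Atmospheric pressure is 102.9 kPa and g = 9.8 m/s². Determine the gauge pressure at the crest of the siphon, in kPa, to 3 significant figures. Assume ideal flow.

From the surface to the outlet (both open to atmosphere, surface at rest): v = √(2g·h_out) = √(2·9.8·0.584) = 3.38 m/s.
Continuity keeps v the same throughout the tube; from surface to crest, P_atm + 0 = P_top + ½ρv² + ρg·h_top.
P_top = 102900 − ½·917·3.38² − 917·9.8·1.22 = 86700 Pa. So P_gauge = P_top − P_atm = -16200 Pa.

P_gauge = -16.2 kPa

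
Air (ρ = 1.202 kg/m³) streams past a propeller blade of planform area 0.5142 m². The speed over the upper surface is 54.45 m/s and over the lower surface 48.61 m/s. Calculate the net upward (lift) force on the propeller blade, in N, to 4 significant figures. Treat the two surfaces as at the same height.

From P + ½ρv² = const at equal height, P_low − P_up = ½ρ(v_up² − v_low²).
ΔP = ½·1.202·(54.45² − 48.61²) = 361.7 Pa.
Lift = ΔP · A = 361.7 × 0.5142 = 186.0 N.

F = 186.0 N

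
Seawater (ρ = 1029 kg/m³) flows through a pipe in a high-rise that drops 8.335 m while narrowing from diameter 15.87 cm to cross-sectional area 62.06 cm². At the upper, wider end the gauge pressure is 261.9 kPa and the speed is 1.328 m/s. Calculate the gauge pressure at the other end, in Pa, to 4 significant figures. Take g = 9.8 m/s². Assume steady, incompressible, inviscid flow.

Continuity gives A₁v₁ = A₂v₂, so v₂ = (197.8 cm²)/(62.06 cm²) × 1.328 m/s = 4.233 m/s.
Energy conservation along the streamline gives P₂ = P₁ − ½ρ(v₂² − v₁²) − ρg(h₂ − h₁).
P₂ = 261900 + ½·1029·(1.328² − 4.233²) − 1029·9.8·(−8.335) = 261900 + (-8311) − (-84050) = 337600 Pa.

P₂ ≈ 337600 Pa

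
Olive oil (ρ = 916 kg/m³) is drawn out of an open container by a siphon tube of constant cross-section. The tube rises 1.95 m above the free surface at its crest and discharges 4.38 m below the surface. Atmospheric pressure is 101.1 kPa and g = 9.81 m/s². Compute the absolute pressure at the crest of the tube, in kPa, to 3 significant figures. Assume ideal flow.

From the surface to the outlet (both open to atmosphere, surface at rest): v = √(2g·h_out) = √(2·9.81·4.38) = 9.27 m/s.
Continuity keeps v the same throughout the tube; from surface to crest, P_atm + 0 = P_top + ½ρv² + ρg·h_top.
P_top = 101100 − ½·916·9.27² − 916·9.81·1.95 = 44200 Pa.

P_top = 44.2 kPa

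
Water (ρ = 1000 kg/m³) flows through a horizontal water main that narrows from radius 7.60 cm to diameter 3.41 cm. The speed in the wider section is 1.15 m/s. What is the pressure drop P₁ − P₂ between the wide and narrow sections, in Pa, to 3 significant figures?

ΔP ≈ 260000 Pa

The volume flow rate is constant, so v₂ = (A₁/A₂)v₁ = (181/9.13)·1.15 = 22.8 m/s.
With no height change, Bernoulli's equation is P₁ + ½ρv₁² = P₂ + ½ρv₂².
P₁ − P₂ = ½·1000·(22.8² − 1.15²) = ½·1000·521 = 260000 Pa.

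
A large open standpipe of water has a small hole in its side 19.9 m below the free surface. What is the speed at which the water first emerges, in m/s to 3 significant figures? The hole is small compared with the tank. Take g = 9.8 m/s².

Torricelli's result v = √(2gh) gives v = √(2·9.8·19.9) = 19.7 m/s.

v ≈ 19.7 m/s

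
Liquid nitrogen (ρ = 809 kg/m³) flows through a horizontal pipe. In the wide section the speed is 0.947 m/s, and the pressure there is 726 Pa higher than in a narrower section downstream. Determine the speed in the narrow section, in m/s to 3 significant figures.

With h₁ = h₂, rearranging Bernoulli gives v₂ = √(v₁² + 2ΔP/ρ).
v₂ = √(0.947² + 2·726/809) = √(0.897 + 1.79) = 1.64 m/s.

v₂ ≈ 1.64 m/s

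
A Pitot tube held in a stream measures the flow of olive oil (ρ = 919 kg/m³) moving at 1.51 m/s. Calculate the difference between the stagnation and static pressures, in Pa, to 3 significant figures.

ΔP = 1050 Pa

At the stagnation point the flow is brought to rest, so Bernoulli gives P_stag − P_static = ½ρv².
ΔP = ½·919·1.51² = 1050 Pa.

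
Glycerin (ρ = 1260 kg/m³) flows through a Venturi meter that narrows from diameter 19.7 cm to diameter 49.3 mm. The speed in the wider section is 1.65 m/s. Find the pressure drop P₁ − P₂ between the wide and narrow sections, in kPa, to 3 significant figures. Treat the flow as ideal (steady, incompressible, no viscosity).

ΔP ≈ 436 kPa

Continuity gives A₁v₁ = A₂v₂, so v₂ = (305 cm²)/(19.1 cm²) × 1.65 m/s = 26.3 m/s.
Along the horizontal streamline, P + ½ρv² is constant.
P₁ − P₂ = ½·1260·(26.3² − 1.65²) = ½·1260·691 = 436000 Pa.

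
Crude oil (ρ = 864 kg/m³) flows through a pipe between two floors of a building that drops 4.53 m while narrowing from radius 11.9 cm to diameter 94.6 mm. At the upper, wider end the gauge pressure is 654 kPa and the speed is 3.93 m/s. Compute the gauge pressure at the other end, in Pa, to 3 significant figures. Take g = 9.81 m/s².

432000 Pa

Continuity gives A₁v₁ = A₂v₂, so v₂ = (445 cm²)/(70.3 cm²) × 3.93 m/s = 24.9 m/s.
Energy conservation along the streamline gives P₂ = P₁ − ½ρ(v₂² − v₁²) − ρg(h₂ − h₁).
P₂ = 654000 + ½·864·(3.93² − 24.9²) − 864·9.81·(−4.53) = 654000 + (-261000) − (-38400) = 432000 Pa.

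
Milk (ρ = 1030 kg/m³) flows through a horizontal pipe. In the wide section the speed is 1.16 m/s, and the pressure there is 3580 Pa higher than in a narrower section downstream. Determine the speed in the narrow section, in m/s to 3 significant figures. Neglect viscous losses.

With h₁ = h₂, rearranging Bernoulli gives v₂ = √(v₁² + 2ΔP/ρ).
v₂ = √(1.16² + 2·3580/1030) = √(1.35 + 6.95) = 2.88 m/s.

2.88 m/s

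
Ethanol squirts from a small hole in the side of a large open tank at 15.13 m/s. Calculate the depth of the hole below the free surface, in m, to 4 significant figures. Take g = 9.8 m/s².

h ≈ 11.68 m

Torricelli: v = √(2gh), so h = v²/(2g).
h = 15.13²/(2·9.8) = 228.9/19.60 = 11.68 m.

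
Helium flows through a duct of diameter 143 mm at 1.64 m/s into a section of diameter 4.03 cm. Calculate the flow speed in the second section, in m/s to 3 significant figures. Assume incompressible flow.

v₂ ≈ 20.6 m/s

Continuity gives A₁v₁ = A₂v₂, so v₂ = (161 cm²)/(12.8 cm²) × 1.64 m/s = 20.6 m/s.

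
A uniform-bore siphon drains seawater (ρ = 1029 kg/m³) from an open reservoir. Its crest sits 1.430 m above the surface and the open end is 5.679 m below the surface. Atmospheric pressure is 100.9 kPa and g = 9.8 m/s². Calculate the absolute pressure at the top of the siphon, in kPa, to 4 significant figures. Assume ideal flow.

The outlet speed comes from Torricelli: v = √(2g·5.679) = 10.55 m/s.
Continuity keeps v the same throughout the tube; from surface to crest, P_atm + 0 = P_top + ½ρv² + ρg·h_top.
P_top = 100900 − ½·1029·10.55² − 1029·9.8·1.430 = 29210 Pa.

P_top = 29.21 kPa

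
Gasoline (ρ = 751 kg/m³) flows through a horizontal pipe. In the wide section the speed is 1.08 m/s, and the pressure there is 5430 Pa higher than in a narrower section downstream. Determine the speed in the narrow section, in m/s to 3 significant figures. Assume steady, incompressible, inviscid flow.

v₂ ≈ 3.95 m/s

Along the level pipe P + ½ρv² is conserved, hence v₂² = v₁² + 2(P₁ − P₂)/ρ.
v₂ = √(1.08² + 2·5430/751) = √(1.17 + 14.5) = 3.95 m/s.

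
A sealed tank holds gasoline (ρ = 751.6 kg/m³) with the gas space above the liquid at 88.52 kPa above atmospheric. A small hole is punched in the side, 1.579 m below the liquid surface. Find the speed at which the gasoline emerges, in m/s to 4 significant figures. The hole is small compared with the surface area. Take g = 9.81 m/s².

Take point 1 at the surface (v₁ ≈ 0) and point 2 at the hole (at atmospheric pressure). Bernoulli: P₁ + ρg h = P_atm + ½ρv₂².
With P₁ − P_atm = 88520 Pa, v₂ = √(2gh + 2ΔP/ρ) = √(2·9.81·1.579 + 2·88520/751.6) = 16.33 m/s.

v ≈ 16.33 m/s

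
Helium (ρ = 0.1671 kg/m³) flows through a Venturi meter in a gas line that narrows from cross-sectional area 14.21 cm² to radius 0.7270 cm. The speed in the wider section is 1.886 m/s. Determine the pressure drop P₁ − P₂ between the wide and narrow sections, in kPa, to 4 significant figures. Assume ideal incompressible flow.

ΔP = 0.02147 kPa

Mass conservation (A₁v₁ = A₂v₂) gives v₂ = 1.886 × 14.21/1.660 = 16.14 m/s.
Along the horizontal streamline, P + ½ρv² is constant.
P₁ − P₂ = ½·0.1671·(16.14² − 1.886²) = ½·0.1671·257.0 = 21.47 Pa.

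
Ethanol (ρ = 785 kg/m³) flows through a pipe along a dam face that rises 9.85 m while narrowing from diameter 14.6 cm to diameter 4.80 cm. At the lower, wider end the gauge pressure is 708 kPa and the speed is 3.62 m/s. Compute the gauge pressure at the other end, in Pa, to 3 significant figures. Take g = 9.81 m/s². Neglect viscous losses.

P₂ ≈ 197000 Pa

Continuity gives A₁v₁ = A₂v₂, so v₂ = (167 cm²)/(18.1 cm²) × 3.62 m/s = 33.5 m/s.
Applying Bernoulli between the two ends and solving for P₂: P₂ = P₁ + ½ρ(v₁² − v₂²) − ρgΔh.
P₂ = 708000 + ½·785·(3.62² − 33.5²) − 785·9.81·(+9.85) = 708000 + (-435000) − (75900) = 197000 Pa.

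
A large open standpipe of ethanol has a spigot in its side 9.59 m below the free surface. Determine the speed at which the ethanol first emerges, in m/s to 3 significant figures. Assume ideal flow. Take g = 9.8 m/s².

Bernoulli from surface to hole (P equal, v_surface ≈ 0): v = √(2gh) = √(2×9.8×9.59) = 13.7 m/s.

13.7 m/s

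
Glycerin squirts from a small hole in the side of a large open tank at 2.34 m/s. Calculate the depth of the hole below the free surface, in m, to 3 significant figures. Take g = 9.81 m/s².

Torricelli: v = √(2gh), so h = v²/(2g).
h = 2.34²/(2·9.81) = 5.48/19.62 = 0.279 m.

h ≈ 0.279 m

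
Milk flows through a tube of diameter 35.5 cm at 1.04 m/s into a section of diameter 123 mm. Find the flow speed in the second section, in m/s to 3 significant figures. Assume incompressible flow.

8.66 m/s

By continuity, v₂ = v₁·A₁/A₂ = 1.04·(990/119) = 8.66 m/s.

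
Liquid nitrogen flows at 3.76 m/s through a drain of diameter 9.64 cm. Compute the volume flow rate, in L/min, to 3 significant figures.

Q ≈ 1650 L/min

Q = A·v = 0.00730 m² × 3.76 m/s = 0.0274 m³/s.
Converting: 0.0274 m³/s × 60000 = 1650 L/min.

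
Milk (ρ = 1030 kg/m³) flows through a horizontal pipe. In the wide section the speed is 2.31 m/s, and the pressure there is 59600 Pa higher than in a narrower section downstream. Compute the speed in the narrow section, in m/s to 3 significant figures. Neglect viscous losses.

v₂ ≈ 11.0 m/s

With h₁ = h₂, rearranging Bernoulli gives v₂ = √(v₁² + 2ΔP/ρ).
v₂ = √(2.31² + 2·59600/1030) = √(5.34 + 116) = 11.0 m/s.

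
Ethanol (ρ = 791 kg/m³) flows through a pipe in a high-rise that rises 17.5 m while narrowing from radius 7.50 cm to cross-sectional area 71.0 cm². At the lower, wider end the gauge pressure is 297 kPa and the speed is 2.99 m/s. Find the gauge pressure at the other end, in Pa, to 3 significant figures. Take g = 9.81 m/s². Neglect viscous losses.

Mass conservation (A₁v₁ = A₂v₂) gives v₂ = 2.99 × 177/71.0 = 7.44 m/s.
Bernoulli: P₁ + ½ρv₁² + ρg h₁ = P₂ + ½ρv₂² + ρg h₂, so P₂ = P₁ + ½ρ(v₁² − v₂²) − ρg(h₂ − h₁).
P₂ = 297000 + ½·791·(2.99² − 7.44²) − 791·9.81·(+17.5) = 297000 + (-18400) − (136000) = 143000 Pa.

P₂ ≈ 143000 Pa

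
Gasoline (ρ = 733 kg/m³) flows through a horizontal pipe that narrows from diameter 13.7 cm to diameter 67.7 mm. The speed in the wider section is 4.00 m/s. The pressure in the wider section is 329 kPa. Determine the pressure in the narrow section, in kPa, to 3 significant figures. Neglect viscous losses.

P₂ = 237 kPa

By continuity, v₂ = v₁·A₁/A₂ = 4.00·(147/36.0) = 16.4 m/s.
With no height change, Bernoulli's equation is P₁ + ½ρv₁² = P₂ + ½ρv₂².
P₂ = P₁ − ½ρ(v₂² − v₁²) = 329000 − ½·733·(16.4² − 4.00²) = 329000 − 92500 = 237000 Pa.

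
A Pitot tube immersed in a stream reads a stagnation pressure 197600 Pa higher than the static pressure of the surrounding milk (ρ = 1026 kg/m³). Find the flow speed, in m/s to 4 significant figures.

v = 19.63 m/s

Bernoulli between the free stream and the stagnation point: ½ρv² = P_stag − P_static.
v = √(2ΔP/ρ) = √(2·197600/1026) = 19.63 m/s.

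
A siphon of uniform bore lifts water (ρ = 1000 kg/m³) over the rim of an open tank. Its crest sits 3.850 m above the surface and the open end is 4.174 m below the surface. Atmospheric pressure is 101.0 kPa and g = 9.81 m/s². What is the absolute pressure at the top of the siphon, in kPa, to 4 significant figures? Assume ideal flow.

From the surface to the outlet (both open to atmosphere, surface at rest): v = √(2g·h_out) = √(2·9.81·4.174) = 9.050 m/s.
The bore is uniform, so the speed at the crest is the same v. Bernoulli surface→crest: P_atm = P_top + ½ρv² + ρg·h_top.
P_top = 101000 − ½·1000·9.050² − 1000·9.81·3.850 = 22280 Pa.

22.28 kPa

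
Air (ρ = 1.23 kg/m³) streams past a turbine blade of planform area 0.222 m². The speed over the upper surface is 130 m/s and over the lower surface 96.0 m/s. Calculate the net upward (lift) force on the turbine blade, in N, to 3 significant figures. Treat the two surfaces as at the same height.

1050 N

From P + ½ρv² = const at equal height, P_low − P_up = ½ρ(v_up² − v_low²).
ΔP = ½·1.23·(130² − 96.0²) = 4730 Pa.
Lift = ΔP · A = 4730 × 0.222 = 1050 N.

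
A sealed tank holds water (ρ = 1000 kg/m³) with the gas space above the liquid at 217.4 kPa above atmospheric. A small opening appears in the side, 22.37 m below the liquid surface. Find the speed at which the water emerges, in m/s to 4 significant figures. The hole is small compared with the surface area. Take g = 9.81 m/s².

v = 29.56 m/s

Take point 1 at the surface (v₁ ≈ 0) and point 2 at the hole (at atmospheric pressure). Bernoulli: P₁ + ρg h = P_atm + ½ρv₂².
With P₁ − P_atm = 217400 Pa, v₂ = √(2gh + 2ΔP/ρ) = √(2·9.81·22.37 + 2·217400/1000) = 29.56 m/s.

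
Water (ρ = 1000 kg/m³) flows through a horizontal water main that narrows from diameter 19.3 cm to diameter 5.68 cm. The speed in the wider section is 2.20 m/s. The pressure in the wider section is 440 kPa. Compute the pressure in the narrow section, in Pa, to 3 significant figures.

Mass conservation (A₁v₁ = A₂v₂) gives v₂ = 2.20 × 293/25.3 = 25.4 m/s.
The pipe is horizontal, so Bernoulli reduces to P₁ + ½ρv₁² = P₂ + ½ρv₂².
P₂ = P₁ − ½ρ(v₂² − v₁²) = 440000 − ½·1000·(25.4² − 2.20²) = 440000 − 320000 = 120000 Pa.

P₂ ≈ 120000 Pa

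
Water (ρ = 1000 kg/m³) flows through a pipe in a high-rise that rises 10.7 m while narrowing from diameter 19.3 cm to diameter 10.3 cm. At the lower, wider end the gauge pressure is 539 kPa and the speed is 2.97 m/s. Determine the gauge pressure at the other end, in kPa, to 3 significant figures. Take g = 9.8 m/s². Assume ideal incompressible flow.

P₂ ≈ 384 kPa

The volume flow rate is constant, so v₂ = (A₁/A₂)v₁ = (293/83.3)·2.97 = 10.4 m/s.
Applying Bernoulli between the two ends and solving for P₂: P₂ = P₁ + ½ρ(v₁² − v₂²) − ρgΔh.
P₂ = 539000 + ½·1000·(2.97² − 10.4²) − 1000·9.8·(+10.7) = 539000 + (-50000) − (105000) = 384000 Pa.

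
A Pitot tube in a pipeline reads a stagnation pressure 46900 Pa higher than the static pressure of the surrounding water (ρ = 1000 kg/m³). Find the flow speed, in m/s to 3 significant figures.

Bernoulli between the free stream and the stagnation point: ½ρv² = P_stag − P_static.
v = √(2ΔP/ρ) = √(2·46900/1000) = 9.69 m/s.

v ≈ 9.69 m/s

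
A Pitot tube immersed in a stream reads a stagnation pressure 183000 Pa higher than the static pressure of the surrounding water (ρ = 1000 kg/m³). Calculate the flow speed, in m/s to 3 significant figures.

v = 19.1 m/s

The dynamic pressure equals the rise in static pressure at the stagnation point: ΔP = ½ρv².
v = √(2ΔP/ρ) = √(2·183000/1000) = 19.1 m/s.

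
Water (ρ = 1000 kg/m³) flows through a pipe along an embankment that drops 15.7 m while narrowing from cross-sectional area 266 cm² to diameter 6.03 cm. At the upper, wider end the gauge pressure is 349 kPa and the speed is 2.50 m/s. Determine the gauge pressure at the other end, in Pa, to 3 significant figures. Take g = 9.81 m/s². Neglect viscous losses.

Mass conservation (A₁v₁ = A₂v₂) gives v₂ = 2.50 × 266/28.6 = 23.3 m/s.
Bernoulli: P₁ + ½ρv₁² + ρg h₁ = P₂ + ½ρv₂² + ρg h₂, so P₂ = P₁ + ½ρ(v₁² − v₂²) − ρg(h₂ − h₁).
P₂ = 349000 + ½·1000·(2.50² − 23.3²) − 1000·9.81·(−15.7) = 349000 + (-268000) − (-154000) = 235000 Pa.

P₂ ≈ 235000 Pa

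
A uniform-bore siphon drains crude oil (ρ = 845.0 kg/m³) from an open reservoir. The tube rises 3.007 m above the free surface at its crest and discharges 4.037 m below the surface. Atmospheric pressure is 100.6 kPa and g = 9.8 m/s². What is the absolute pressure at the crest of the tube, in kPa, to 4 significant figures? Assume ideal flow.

P_top = 42.27 kPa

From the surface to the outlet (both open to atmosphere, surface at rest): v = √(2g·h_out) = √(2·9.8·4.037) = 8.895 m/s.
The bore is uniform, so the speed at the crest is the same v. Bernoulli surface→crest: P_atm = P_top + ½ρv² + ρg·h_top.
P_top = 100600 − ½·845.0·8.895² − 845.0·9.8·3.007 = 42270 Pa.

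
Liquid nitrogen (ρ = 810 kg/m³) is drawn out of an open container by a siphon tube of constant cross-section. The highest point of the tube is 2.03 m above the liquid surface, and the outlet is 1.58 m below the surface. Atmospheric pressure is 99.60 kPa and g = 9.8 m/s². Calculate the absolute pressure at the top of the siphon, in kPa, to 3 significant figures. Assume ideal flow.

From the surface to the outlet (both open to atmosphere, surface at rest): v = √(2g·h_out) = √(2·9.8·1.58) = 5.56 m/s.
The bore is uniform, so the speed at the crest is the same v. Bernoulli surface→crest: P_atm = P_top + ½ρv² + ρg·h_top.
P_top = 99600 − ½·810·5.56² − 810·9.8·2.03 = 70900 Pa.

P_top ≈ 70.9 kPa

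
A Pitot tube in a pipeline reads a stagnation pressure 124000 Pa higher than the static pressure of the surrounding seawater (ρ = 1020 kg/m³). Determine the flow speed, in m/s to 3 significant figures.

At the stagnation point the flow is brought to rest, so Bernoulli gives P_stag − P_static = ½ρv².
v = √(2ΔP/ρ) = √(2·124000/1020) = 15.6 m/s.

15.6 m/s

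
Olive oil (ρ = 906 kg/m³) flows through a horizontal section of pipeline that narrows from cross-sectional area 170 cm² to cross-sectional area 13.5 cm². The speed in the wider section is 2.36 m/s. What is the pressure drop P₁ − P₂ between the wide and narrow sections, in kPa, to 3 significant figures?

ΔP = 398 kPa

By continuity, v₂ = v₁·A₁/A₂ = 2.36·(170/13.5) = 29.7 m/s.
Along the horizontal streamline, P + ½ρv² is constant.
P₁ − P₂ = ½·906·(29.7² − 2.36²) = ½·906·878 = 398000 Pa.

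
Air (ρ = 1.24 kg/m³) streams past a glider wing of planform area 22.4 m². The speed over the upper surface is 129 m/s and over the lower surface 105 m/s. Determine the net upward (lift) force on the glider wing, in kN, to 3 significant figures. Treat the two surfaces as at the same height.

F = 78.0 kN

From P + ½ρv² = const at equal height, P_low − P_up = ½ρ(v_up² − v_low²).
ΔP = ½·1.24·(129² − 105²) = 3480 Pa.
Lift = ΔP · A = 3480 × 22.4 = 78000 N.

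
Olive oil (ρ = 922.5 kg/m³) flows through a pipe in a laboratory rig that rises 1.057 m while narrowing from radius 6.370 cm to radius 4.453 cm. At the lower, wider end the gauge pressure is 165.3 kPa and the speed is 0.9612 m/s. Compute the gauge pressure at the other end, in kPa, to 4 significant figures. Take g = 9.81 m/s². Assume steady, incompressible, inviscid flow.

P₂ ≈ 154.4 kPa

The volume flow rate is constant, so v₂ = (A₁/A₂)v₁ = (127.5/62.30)·0.9612 = 1.967 m/s.
Energy conservation along the streamline gives P₂ = P₁ − ½ρ(v₂² − v₁²) − ρg(h₂ − h₁).
P₂ = 165300 + ½·922.5·(0.9612² − 1.967²) − 922.5·9.81·(+1.057) = 165300 + (-1358) − (9566) = 154400 Pa.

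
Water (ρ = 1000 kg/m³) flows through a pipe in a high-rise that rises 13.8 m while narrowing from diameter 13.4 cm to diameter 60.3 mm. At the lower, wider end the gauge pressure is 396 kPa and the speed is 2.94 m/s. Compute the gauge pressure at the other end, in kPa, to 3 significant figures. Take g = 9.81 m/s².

P₂ = 160 kPa

Continuity gives A₁v₁ = A₂v₂, so v₂ = (141 cm²)/(28.6 cm²) × 2.94 m/s = 14.5 m/s.
Applying Bernoulli between the two ends and solving for P₂: P₂ = P₁ + ½ρ(v₁² − v₂²) − ρgΔh.
P₂ = 396000 + ½·1000·(2.94² − 14.5²) − 1000·9.81·(+13.8) = 396000 + (-101000) − (135000) = 160000 Pa.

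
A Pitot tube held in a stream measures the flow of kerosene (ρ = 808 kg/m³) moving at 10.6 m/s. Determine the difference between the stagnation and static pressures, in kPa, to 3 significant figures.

The dynamic pressure equals the rise in static pressure at the stagnation point: ΔP = ½ρv².
ΔP = ½·808·10.6² = 45400 Pa.

45.4 kPa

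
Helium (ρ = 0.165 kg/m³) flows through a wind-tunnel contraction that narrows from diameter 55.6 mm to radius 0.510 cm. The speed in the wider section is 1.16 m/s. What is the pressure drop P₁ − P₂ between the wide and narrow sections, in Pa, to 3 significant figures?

ΔP ≈ 97.9 Pa

By continuity, v₂ = v₁·A₁/A₂ = 1.16·(24.3/0.817) = 34.5 m/s.
With no height change, Bernoulli's equation is P₁ + ½ρv₁² = P₂ + ½ρv₂².
P₁ − P₂ = ½·0.165·(34.5² − 1.16²) = ½·0.165·1190 = 97.9 Pa.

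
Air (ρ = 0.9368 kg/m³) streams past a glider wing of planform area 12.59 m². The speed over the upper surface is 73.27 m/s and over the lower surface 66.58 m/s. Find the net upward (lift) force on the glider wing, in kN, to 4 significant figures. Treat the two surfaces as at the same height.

From P + ½ρv² = const at equal height, P_low − P_up = ½ρ(v_up² − v_low²).
ΔP = ½·0.9368·(73.27² − 66.58²) = 438.2 Pa.
Lift = ΔP · A = 438.2 × 12.59 = 5517 N.

F ≈ 5.517 kN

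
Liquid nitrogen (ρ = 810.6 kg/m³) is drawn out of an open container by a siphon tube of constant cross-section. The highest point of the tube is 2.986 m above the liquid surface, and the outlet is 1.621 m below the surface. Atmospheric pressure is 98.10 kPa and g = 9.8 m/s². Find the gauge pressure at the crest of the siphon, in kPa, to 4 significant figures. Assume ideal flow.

P_gauge = -36.60 kPa

Bernoulli surface→outlet gives ½v² = g·h_out, so v = √(2·9.8·1.621) = 5.637 m/s.
With constant cross-section the crest speed equals v; applying Bernoulli from the surface up to the crest, P_top = P_atm − ½ρv² − ρg·h_top.
P_top = 98100 − ½·810.6·5.637² − 810.6·9.8·2.986 = 61500 Pa. So P_gauge = P_top − P_atm = -36600 Pa.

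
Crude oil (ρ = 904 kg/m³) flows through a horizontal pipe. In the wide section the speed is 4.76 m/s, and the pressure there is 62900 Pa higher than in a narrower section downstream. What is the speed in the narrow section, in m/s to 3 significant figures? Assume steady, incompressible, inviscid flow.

v₂ ≈ 12.7 m/s

Along the level pipe P + ½ρv² is conserved, hence v₂² = v₁² + 2(P₁ − P₂)/ρ.
v₂ = √(4.76² + 2·62900/904) = √(22.7 + 139) = 12.7 m/s.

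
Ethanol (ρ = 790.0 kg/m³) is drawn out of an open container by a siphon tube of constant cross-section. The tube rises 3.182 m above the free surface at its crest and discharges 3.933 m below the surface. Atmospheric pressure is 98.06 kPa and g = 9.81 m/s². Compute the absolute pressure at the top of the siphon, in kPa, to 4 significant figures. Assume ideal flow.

P_top ≈ 42.92 kPa

Bernoulli surface→outlet gives ½v² = g·h_out, so v = √(2·9.81·3.933) = 8.784 m/s.
The bore is uniform, so the speed at the crest is the same v. Bernoulli surface→crest: P_atm = P_top + ½ρv² + ρg·h_top.
P_top = 98060 − ½·790.0·8.784² − 790.0·9.81·3.182 = 42920 Pa.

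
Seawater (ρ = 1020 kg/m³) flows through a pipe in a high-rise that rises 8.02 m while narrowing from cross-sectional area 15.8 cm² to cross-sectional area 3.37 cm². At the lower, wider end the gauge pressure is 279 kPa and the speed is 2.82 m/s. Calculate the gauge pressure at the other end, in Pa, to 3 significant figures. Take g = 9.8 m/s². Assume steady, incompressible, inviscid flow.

Mass conservation (A₁v₁ = A₂v₂) gives v₂ = 2.82 × 15.8/3.37 = 13.2 m/s.
Applying Bernoulli between the two ends and solving for P₂: P₂ = P₁ + ½ρ(v₁² − v₂²) − ρgΔh.
P₂ = 279000 + ½·1020·(2.82² − 13.2²) − 1020·9.8·(+8.02) = 279000 + (-85100) − (80200) = 114000 Pa.

P₂ = 114000 Pa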